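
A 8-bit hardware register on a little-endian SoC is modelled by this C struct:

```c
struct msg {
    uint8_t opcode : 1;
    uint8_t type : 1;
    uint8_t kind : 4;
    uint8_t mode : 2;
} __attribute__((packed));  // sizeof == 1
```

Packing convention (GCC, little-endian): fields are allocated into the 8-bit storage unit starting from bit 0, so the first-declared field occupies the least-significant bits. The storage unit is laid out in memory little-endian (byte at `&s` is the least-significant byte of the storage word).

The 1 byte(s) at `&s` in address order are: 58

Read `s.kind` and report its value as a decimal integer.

[0]=0x58 (little-endian) → word 0x58
opcode:1 @ bit 0 → (0x58>>0)&0x1 = 0x0
type:1 @ bit 1 → (0x58>>1)&0x1 = 0x0
kind:4 @ bit 2 → (0x58>>2)&0xf = 0x6  ←
mode:2 @ bit 6 → (0x58>>6)&0x3 = 0x1

6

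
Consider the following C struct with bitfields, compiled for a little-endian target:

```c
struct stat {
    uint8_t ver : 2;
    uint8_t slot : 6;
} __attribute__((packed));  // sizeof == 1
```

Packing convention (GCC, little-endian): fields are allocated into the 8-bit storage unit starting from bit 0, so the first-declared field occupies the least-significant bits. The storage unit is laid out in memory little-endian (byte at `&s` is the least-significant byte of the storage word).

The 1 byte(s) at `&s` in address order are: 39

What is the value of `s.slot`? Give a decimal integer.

14

[0]=0x39 (little-endian) → word 0x39
ver [0+:2] = (word>>0) & 0x3 = 1
slot [2+:6] = (word>>2) & 0x3f = 14  ←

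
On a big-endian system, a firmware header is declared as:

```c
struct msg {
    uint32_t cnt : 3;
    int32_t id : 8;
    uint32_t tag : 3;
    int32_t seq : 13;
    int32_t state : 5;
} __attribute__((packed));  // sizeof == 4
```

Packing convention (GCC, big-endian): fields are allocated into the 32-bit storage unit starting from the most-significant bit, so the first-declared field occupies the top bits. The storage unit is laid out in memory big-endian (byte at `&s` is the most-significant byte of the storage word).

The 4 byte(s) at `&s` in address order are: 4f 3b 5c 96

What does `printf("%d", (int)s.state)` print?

[0]=0x4f [1]=0x3b [2]=0x5c [3]=0x96 (big-endian) → word 0x4f3b5c96
cnt:3 @ bit 29 → (0x4f3b5c96>>29)&0x7 = 0x2
id:8 @ bit 21 → (0x4f3b5c96>>21)&0xff = 0x79
tag:3 @ bit 18 → (0x4f3b5c96>>18)&0x7 = 0x6
seq:13 @ bit 5 → (0x4f3b5c96>>5)&0x1fff = 0x1ae4
state:5 @ bit 0 → (0x4f3b5c96>>0)&0x1f = 0x16  ←
state signed 5b, MSB=1: 22 - 32 = -10

-10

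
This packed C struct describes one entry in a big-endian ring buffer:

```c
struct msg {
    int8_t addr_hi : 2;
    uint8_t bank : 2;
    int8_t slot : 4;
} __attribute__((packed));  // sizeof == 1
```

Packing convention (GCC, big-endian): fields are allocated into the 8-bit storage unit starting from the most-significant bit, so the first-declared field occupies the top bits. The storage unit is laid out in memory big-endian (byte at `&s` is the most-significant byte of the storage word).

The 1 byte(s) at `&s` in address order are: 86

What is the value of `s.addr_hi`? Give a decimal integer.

-2

[0]=0x86 (big-endian) → word 0x86
addr_hi [6+:2] = (word>>6) & 0x3 = 2  ←
bank [4+:2] = (word>>4) & 0x3 = 0
slot [0+:4] = (word>>0) & 0xf = 6
addr_hi signed 2b, MSB=1: 2 - 4 = -2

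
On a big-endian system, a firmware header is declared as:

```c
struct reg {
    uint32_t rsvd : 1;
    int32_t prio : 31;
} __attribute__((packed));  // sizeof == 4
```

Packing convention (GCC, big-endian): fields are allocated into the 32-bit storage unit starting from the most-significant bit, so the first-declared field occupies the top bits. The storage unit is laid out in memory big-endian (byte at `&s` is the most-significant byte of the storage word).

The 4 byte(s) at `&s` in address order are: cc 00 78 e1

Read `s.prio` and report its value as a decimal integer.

[0]=0xcc [1]=0x00 [2]=0x78 [3]=0xe1 (big-endian) → word 0xcc0078e1
rsvd [31+:1] = (word>>31) & 0x1 = 1
prio [0+:31] = (word>>0) & 0x7fffffff = 1275099361  ←
prio signed 31b, MSB=1: 1275099361 - 2147483648 = -872384287

-872384287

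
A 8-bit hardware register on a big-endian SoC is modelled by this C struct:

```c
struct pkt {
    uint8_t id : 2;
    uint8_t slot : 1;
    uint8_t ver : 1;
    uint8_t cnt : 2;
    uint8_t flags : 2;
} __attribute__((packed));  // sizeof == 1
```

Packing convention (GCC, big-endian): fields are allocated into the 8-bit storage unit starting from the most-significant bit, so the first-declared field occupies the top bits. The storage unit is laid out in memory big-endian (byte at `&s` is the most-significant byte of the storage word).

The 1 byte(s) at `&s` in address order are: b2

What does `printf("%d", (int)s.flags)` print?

[0]=0xb2 (big-endian) → word 0xb2
id [6+:2] = (word>>6) & 0x3 = 2
slot [5+:1] = (word>>5) & 0x1 = 1
ver [4+:1] = (word>>4) & 0x1 = 1
cnt [2+:2] = (word>>2) & 0x3 = 0
flags [0+:2] = (word>>0) & 0x3 = 2  ←

2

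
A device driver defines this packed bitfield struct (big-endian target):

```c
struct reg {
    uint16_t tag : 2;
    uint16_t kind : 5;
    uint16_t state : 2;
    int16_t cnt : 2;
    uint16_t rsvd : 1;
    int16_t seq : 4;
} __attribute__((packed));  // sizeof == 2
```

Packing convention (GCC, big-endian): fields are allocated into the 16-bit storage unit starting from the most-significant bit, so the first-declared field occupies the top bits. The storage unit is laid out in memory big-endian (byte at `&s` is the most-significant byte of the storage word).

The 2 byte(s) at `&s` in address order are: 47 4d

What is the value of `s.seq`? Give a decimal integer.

[0]=0x47 [1]=0x4d (big-endian) → word 0x474d
tag [14+:2] = (word>>14) & 0x3 = 1
kind [9+:5] = (word>>9) & 0x1f = 3
state [7+:2] = (word>>7) & 0x3 = 2
cnt [5+:2] = (word>>5) & 0x3 = 2
rsvd [4+:1] = (word>>4) & 0x1 = 0
seq [0+:4] = (word>>0) & 0xf = 13  ←
seq signed 4b, MSB=1: 13 - 16 = -3

-3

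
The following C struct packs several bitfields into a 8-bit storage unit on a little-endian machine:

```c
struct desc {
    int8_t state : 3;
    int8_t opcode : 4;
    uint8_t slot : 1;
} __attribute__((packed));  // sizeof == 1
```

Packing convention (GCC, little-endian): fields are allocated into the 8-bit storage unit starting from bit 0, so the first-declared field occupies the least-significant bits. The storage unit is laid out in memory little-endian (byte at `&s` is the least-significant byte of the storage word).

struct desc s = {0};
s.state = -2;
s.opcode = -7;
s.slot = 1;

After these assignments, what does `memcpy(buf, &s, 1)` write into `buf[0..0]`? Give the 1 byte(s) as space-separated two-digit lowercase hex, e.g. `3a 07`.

[0+:3] state=-2 & 0x7 = 0x6; word=0x06
[3+:4] opcode=-7 & 0xf = 0x9; word=0x4e
[7+:1] slot=1 & 0x1 = 0x1; word=0xce
word = 0xce → little-endian bytes:
  [0]=0xce

ce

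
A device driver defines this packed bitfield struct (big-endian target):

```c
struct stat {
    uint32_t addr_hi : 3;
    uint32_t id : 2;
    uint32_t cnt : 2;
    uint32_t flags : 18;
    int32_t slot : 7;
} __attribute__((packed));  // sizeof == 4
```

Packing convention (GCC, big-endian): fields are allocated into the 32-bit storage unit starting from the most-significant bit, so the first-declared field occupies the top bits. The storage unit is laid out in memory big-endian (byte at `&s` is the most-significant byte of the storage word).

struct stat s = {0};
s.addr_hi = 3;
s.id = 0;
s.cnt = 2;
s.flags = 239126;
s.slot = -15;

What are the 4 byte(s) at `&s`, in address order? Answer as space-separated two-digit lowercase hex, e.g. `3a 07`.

65 d3 0b 71

addr_hi:3 = 3 → 0x3 << 29 → word 0x60000000
id:2 = 0 → 0x0 << 27 → word 0x60000000
cnt:2 = 2 → 0x2 << 25 → word 0x64000000
flags:18 = 239126 → 0x3a616 << 7 → word 0x65d30b00
slot:7 = -15 → 0x71 << 0 → word 0x65d30b71
word = 0x65d30b71 → big-endian bytes:
  [0]=0x65  [1]=0xd3  [2]=0x0b  [3]=0x71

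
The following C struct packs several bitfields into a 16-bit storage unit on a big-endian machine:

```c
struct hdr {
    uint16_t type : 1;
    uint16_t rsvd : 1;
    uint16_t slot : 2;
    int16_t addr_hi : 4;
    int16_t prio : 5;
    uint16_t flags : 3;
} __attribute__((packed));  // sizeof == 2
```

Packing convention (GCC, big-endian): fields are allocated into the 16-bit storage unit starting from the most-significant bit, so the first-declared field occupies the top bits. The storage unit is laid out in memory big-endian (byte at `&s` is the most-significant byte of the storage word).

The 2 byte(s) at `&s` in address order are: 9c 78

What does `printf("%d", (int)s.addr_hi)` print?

-4

[0]=0x9c [1]=0x78 (big-endian) → word 0x9c78
type [15+:1] = (word>>15) & 0x1 = 1
rsvd [14+:1] = (word>>14) & 0x1 = 0
slot [12+:2] = (word>>12) & 0x3 = 1
addr_hi [8+:4] = (word>>8) & 0xf = 12  ←
prio [3+:5] = (word>>3) & 0x1f = 15
flags [0+:3] = (word>>0) & 0x7 = 0
addr_hi signed 4b, MSB=1: 12 - 16 = -4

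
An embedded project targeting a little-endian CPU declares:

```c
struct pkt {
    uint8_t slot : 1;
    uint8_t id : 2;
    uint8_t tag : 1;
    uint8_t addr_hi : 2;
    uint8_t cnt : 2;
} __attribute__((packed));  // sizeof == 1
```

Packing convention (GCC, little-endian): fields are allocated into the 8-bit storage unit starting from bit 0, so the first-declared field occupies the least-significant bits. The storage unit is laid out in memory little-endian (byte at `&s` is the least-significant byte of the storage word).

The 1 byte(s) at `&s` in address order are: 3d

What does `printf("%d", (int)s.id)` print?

[0]=0x3d (little-endian) → word 0x3d
slot [0+:1] = (word>>0) & 0x1 = 1
id [1+:2] = (word>>1) & 0x3 = 2  ←
tag [3+:1] = (word>>3) & 0x1 = 1
addr_hi [4+:2] = (word>>4) & 0x3 = 3
cnt [6+:2] = (word>>6) & 0x3 = 0

2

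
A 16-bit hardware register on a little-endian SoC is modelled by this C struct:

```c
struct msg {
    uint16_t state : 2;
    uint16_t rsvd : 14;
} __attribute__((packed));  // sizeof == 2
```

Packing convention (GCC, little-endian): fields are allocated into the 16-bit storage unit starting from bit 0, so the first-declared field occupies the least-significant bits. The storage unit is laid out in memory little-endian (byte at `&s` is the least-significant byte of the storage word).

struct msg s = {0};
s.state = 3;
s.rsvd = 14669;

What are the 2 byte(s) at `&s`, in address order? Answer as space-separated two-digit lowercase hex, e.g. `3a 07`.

37 e5

[0+:2] state=3 & 0x3 = 0x3; word=0x0003
[2+:14] rsvd=14669 & 0x3fff = 0x394d; word=0xe537
word = 0xe537 → little-endian bytes:
  [0]=0x37  [1]=0xe5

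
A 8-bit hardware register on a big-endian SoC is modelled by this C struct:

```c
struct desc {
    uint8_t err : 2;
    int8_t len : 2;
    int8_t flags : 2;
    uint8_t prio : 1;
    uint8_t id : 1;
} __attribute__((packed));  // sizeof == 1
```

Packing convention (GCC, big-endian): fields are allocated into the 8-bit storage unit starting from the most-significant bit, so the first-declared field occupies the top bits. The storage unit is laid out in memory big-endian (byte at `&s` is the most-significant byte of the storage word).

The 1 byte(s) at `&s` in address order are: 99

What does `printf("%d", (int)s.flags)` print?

-2

[0]=0x99 (big-endian) → word 0x99
err:2 @ bit 6 → (0x99>>6)&0x3 = 0x2
len:2 @ bit 4 → (0x99>>4)&0x3 = 0x1
flags:2 @ bit 2 → (0x99>>2)&0x3 = 0x2  ←
prio:1 @ bit 1 → (0x99>>1)&0x1 = 0x0
id:1 @ bit 0 → (0x99>>0)&0x1 = 0x1
flags signed 2b, MSB=1: 2 - 4 = -2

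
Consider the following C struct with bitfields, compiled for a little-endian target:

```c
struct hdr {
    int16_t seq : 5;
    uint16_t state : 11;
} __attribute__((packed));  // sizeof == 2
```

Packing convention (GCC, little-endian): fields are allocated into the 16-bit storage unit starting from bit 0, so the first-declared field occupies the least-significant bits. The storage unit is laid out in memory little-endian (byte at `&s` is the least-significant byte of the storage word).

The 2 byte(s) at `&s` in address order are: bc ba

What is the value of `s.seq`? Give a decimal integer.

[0]=0xbc [1]=0xba (little-endian) → word 0xbabc
seq:5 @ bit 0 → (0xbabc>>0)&0x1f = 0x1c  ←
state:11 @ bit 5 → (0xbabc>>5)&0x7ff = 0x5d5
seq signed 5b, MSB=1: 28 - 32 = -4

-4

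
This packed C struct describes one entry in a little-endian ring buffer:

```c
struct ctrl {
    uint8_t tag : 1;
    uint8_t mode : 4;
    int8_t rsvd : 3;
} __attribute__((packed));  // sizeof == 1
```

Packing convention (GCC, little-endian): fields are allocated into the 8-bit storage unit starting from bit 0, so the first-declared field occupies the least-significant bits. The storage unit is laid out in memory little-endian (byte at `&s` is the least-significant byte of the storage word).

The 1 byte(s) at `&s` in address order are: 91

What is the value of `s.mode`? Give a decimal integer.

[0]=0x91 (little-endian) → word 0x91
tag:1 @ bit 0 → (0x91>>0)&0x1 = 0x1
mode:4 @ bit 1 → (0x91>>1)&0xf = 0x8  ←
rsvd:3 @ bit 5 → (0x91>>5)&0x7 = 0x4

8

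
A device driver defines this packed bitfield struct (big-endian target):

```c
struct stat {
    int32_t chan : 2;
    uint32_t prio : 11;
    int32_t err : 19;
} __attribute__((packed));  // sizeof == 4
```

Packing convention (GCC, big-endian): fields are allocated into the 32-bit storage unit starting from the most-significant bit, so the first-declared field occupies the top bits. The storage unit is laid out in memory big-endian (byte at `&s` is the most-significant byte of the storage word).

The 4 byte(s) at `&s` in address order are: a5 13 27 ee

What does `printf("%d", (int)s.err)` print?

206830

[0]=0xa5 [1]=0x13 [2]=0x27 [3]=0xee (big-endian) → word 0xa51327ee
chan:2 @ bit 30 → (0xa51327ee>>30)&0x3 = 0x2
prio:11 @ bit 19 → (0xa51327ee>>19)&0x7ff = 0x4a2
err:19 @ bit 0 → (0xa51327ee>>0)&0x7ffff = 0x327ee  ←
err signed 19b, MSB=0: value = 206830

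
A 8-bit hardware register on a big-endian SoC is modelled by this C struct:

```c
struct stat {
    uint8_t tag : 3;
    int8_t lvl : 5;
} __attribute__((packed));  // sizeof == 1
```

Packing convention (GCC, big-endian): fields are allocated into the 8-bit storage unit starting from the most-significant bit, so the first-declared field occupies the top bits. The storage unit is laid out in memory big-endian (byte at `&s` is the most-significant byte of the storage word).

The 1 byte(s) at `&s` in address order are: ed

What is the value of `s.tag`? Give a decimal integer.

[0]=0xed (big-endian) → word 0xed
tag:3 @ bit 5 → (0xed>>5)&0x7 = 0x7  ←
lvl:5 @ bit 0 → (0xed>>0)&0x1f = 0xd

7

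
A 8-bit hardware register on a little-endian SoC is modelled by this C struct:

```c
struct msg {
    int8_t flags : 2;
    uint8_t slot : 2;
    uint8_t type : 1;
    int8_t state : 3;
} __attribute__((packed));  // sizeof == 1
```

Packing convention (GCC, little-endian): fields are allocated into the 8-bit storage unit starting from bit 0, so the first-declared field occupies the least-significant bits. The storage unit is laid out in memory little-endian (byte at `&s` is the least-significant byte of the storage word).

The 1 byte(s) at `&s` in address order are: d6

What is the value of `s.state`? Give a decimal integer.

-2

[0]=0xd6 (little-endian) → word 0xd6
flags [0+:2] = (word>>0) & 0x3 = 2
slot [2+:2] = (word>>2) & 0x3 = 1
type [4+:1] = (word>>4) & 0x1 = 1
state [5+:3] = (word>>5) & 0x7 = 6  ←
state signed 3b, MSB=1: 6 - 8 = -2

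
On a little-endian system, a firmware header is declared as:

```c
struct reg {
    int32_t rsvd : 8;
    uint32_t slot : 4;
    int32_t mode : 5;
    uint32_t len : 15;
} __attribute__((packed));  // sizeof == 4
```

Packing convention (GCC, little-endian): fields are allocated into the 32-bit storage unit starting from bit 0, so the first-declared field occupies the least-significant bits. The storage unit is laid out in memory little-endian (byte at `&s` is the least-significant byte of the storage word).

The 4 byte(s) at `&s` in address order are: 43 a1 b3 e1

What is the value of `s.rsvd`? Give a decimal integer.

[0]=0x43 [1]=0xa1 [2]=0xb3 [3]=0xe1 (little-endian) → word 0xe1b3a143
rsvd [0+:8] = (word>>0) & 0xff = 67  ←
slot [8+:4] = (word>>8) & 0xf = 1
mode [12+:5] = (word>>12) & 0x1f = 26
len [17+:15] = (word>>17) & 0x7fff = 28889
rsvd signed 8b, MSB=0: value = 67

67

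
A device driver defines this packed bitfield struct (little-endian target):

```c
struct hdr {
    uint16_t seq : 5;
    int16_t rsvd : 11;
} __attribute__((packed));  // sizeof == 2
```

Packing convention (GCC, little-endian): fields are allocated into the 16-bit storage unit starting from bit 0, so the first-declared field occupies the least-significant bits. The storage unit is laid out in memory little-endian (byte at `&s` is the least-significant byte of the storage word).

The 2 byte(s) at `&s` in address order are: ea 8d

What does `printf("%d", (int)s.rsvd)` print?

-913

[0]=0xea [1]=0x8d (little-endian) → word 0x8dea
seq [0+:5] = (word>>0) & 0x1f = 10
rsvd [5+:11] = (word>>5) & 0x7ff = 1135  ←
rsvd signed 11b, MSB=1: 1135 - 2048 = -913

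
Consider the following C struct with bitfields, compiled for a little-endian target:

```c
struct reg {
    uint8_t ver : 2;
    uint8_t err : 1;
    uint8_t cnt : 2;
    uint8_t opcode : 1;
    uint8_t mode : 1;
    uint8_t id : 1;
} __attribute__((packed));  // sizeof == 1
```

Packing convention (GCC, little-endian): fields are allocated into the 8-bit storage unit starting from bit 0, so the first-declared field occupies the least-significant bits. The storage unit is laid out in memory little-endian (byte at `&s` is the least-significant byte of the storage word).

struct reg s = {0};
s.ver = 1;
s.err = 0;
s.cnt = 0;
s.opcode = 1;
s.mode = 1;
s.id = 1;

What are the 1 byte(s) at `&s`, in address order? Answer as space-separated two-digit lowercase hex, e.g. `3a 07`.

e1

ver:2 = 1 → 0x1 << 0 → word 0x01
err:1 = 0 → 0x0 << 2 → word 0x01
cnt:2 = 0 → 0x0 << 3 → word 0x01
opcode:1 = 1 → 0x1 << 5 → word 0x21
mode:1 = 1 → 0x1 << 6 → word 0x61
id:1 = 1 → 0x1 << 7 → word 0xe1
word = 0xe1 → little-endian bytes:
  [0]=0xe1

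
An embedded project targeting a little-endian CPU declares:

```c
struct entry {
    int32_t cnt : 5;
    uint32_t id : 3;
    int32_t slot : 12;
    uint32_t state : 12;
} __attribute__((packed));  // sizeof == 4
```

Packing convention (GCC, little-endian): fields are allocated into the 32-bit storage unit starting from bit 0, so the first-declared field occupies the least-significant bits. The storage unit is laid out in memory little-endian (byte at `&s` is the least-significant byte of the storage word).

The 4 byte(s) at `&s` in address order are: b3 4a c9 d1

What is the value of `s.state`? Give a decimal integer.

3356

[0]=0xb3 [1]=0x4a [2]=0xc9 [3]=0xd1 (little-endian) → word 0xd1c94ab3
cnt:5 @ bit 0 → (0xd1c94ab3>>0)&0x1f = 0x13
id:3 @ bit 5 → (0xd1c94ab3>>5)&0x7 = 0x5
slot:12 @ bit 8 → (0xd1c94ab3>>8)&0xfff = 0x94a
state:12 @ bit 20 → (0xd1c94ab3>>20)&0xfff = 0xd1c  ←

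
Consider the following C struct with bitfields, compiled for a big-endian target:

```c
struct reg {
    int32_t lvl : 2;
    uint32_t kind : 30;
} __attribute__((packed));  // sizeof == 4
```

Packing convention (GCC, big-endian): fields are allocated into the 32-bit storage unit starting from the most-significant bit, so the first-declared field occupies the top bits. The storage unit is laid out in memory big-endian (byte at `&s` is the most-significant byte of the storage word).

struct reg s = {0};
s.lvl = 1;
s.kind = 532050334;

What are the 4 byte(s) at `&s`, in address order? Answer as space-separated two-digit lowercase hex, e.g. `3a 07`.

lvl:2 = 1 → 0x1 << 30 → word 0x40000000
kind:30 = 532050334 → 0x1fb6719e << 0 → word 0x5fb6719e
word = 0x5fb6719e → big-endian bytes:
  [0]=0x5f  [1]=0xb6  [2]=0x71  [3]=0x9e

5f b6 71 9e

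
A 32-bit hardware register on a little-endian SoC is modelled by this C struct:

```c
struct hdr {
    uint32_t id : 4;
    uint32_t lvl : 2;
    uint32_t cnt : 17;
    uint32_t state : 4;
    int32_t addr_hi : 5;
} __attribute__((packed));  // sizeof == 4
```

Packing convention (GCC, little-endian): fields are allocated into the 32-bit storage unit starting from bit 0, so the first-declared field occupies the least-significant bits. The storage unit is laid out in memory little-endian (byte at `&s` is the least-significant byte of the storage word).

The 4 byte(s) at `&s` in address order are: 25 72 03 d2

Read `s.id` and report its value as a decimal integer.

[0]=0x25 [1]=0x72 [2]=0x03 [3]=0xd2 (little-endian) → word 0xd2037225
id [0+:4] = (word>>0) & 0xf = 5  ←
lvl [4+:2] = (word>>4) & 0x3 = 2
cnt [6+:17] = (word>>6) & 0x1ffff = 3528
state [23+:4] = (word>>23) & 0xf = 4
addr_hi [27+:5] = (word>>27) & 0x1f = 26

5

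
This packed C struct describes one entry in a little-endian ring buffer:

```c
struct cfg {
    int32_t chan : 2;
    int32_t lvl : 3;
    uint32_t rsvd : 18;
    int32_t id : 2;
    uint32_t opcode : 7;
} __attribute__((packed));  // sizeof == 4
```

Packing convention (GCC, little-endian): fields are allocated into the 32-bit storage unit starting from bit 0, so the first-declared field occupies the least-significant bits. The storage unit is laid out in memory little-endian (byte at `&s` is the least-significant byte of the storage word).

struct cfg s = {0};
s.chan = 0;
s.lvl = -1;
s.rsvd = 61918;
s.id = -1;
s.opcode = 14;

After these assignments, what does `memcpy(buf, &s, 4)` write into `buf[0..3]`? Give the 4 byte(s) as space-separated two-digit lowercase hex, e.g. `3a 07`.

dc 3b 9e 1d

chan (2b) val=0 bits=0x0 at bit 0: 0x00000000
lvl (3b) val=-1 bits=0x7 at bit 2: 0x0000001c
rsvd (18b) val=61918 bits=0xf1de at bit 5: 0x001e3bdc
id (2b) val=-1 bits=0x3 at bit 23: 0x019e3bdc
opcode (7b) val=14 bits=0xe at bit 25: 0x1d9e3bdc
word = 0x1d9e3bdc → little-endian bytes:
  [0]=0xdc  [1]=0x3b  [2]=0x9e  [3]=0x1d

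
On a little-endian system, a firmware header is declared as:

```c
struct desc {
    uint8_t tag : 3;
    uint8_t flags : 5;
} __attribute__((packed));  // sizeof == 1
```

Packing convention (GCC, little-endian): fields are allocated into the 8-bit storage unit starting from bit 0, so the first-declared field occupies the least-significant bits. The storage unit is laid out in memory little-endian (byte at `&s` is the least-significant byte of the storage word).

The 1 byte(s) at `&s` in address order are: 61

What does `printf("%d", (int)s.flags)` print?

[0]=0x61 (little-endian) → word 0x61
tag [0+:3] = (word>>0) & 0x7 = 1
flags [3+:5] = (word>>3) & 0x1f = 12  ←

12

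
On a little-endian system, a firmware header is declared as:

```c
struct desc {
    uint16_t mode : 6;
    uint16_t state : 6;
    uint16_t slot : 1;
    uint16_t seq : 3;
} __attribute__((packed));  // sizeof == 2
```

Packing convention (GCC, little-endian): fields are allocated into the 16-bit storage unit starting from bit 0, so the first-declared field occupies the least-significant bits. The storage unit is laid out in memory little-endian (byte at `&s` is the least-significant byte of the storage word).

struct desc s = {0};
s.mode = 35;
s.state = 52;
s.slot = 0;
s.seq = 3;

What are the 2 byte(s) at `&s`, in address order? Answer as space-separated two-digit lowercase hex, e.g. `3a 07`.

23 6d

mode:6 = 35 → 0x23 << 0 → word 0x0023
state:6 = 52 → 0x34 << 6 → word 0x0d23
slot:1 = 0 → 0x0 << 12 → word 0x0d23
seq:3 = 3 → 0x3 << 13 → word 0x6d23
word = 0x6d23 → little-endian bytes:
  [0]=0x23  [1]=0x6d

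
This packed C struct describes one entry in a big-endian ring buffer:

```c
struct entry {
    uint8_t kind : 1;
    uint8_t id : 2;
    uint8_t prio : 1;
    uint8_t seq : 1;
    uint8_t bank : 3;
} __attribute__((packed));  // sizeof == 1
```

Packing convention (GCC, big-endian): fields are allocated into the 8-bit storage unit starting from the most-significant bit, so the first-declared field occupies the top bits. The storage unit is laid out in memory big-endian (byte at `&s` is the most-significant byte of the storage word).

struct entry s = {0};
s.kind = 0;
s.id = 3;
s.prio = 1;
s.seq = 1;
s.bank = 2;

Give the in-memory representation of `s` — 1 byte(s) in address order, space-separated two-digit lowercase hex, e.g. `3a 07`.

7a

kind (1b) val=0 bits=0x0 at bit 7: 0x00
id (2b) val=3 bits=0x3 at bit 5: 0x60
prio (1b) val=1 bits=0x1 at bit 4: 0x70
seq (1b) val=1 bits=0x1 at bit 3: 0x78
bank (3b) val=2 bits=0x2 at bit 0: 0x7a
word = 0x7a → big-endian bytes:
  [0]=0x7a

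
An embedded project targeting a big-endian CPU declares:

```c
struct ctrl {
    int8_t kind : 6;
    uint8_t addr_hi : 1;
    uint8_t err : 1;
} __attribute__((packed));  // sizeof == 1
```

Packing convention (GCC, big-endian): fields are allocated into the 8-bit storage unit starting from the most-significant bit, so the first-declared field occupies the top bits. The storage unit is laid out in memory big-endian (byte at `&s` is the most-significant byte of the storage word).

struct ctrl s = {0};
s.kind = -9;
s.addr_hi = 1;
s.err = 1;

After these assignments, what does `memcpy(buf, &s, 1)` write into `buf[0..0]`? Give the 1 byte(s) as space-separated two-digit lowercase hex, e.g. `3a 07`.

[2+:6] kind=-9 & 0x3f = 0x37; word=0xdc
[1+:1] addr_hi=1 & 0x1 = 0x1; word=0xde
[0+:1] err=1 & 0x1 = 0x1; word=0xdf
word = 0xdf → big-endian bytes:
  [0]=0xdf

df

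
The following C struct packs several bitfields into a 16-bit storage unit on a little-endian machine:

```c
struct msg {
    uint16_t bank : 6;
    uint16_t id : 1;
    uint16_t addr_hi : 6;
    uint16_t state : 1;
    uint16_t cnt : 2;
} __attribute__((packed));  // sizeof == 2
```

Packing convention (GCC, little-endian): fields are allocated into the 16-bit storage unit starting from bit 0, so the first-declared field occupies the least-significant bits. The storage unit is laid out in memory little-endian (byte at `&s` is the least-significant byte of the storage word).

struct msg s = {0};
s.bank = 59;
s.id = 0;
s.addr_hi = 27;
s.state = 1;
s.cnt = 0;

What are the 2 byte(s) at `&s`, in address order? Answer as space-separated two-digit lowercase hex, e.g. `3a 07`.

bb 2d

[0+:6] bank=59 & 0x3f = 0x3b; word=0x003b
[6+:1] id=0 & 0x1 = 0x0; word=0x003b
[7+:6] addr_hi=27 & 0x3f = 0x1b; word=0x0dbb
[13+:1] state=1 & 0x1 = 0x1; word=0x2dbb
[14+:2] cnt=0 & 0x3 = 0x0; word=0x2dbb
word = 0x2dbb → little-endian bytes:
  [0]=0xbb  [1]=0x2d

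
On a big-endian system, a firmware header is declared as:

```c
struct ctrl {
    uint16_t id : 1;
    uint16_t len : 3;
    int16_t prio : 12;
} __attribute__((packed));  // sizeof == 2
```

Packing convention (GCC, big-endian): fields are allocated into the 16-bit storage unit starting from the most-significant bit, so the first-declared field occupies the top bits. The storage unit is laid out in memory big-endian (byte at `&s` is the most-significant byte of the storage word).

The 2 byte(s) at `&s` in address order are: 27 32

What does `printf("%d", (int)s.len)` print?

2

[0]=0x27 [1]=0x32 (big-endian) → word 0x2732
id:1 @ bit 15 → (0x2732>>15)&0x1 = 0x0
len:3 @ bit 12 → (0x2732>>12)&0x7 = 0x2  ←
prio:12 @ bit 0 → (0x2732>>0)&0xfff = 0x732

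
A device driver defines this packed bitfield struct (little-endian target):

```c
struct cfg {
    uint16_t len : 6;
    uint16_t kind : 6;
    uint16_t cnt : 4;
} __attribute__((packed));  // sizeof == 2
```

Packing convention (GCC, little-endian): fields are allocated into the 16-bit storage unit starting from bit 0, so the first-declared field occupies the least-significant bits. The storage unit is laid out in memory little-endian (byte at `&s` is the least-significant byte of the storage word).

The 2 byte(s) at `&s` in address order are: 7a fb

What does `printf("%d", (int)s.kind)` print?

[0]=0x7a [1]=0xfb (little-endian) → word 0xfb7a
len [0+:6] = (word>>0) & 0x3f = 58
kind [6+:6] = (word>>6) & 0x3f = 45  ←
cnt [12+:4] = (word>>12) & 0xf = 15

45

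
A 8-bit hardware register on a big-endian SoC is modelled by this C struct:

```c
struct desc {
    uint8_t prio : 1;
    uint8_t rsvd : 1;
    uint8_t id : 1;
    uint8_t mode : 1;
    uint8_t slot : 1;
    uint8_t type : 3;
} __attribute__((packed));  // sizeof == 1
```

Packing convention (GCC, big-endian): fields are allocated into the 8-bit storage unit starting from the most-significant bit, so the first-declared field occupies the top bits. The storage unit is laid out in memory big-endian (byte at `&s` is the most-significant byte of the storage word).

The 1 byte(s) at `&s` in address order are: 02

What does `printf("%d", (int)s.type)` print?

[0]=0x02 (big-endian) → word 0x02
prio:1 @ bit 7 → (0x02>>7)&0x1 = 0x0
rsvd:1 @ bit 6 → (0x02>>6)&0x1 = 0x0
id:1 @ bit 5 → (0x02>>5)&0x1 = 0x0
mode:1 @ bit 4 → (0x02>>4)&0x1 = 0x0
slot:1 @ bit 3 → (0x02>>3)&0x1 = 0x0
type:3 @ bit 0 → (0x02>>0)&0x7 = 0x2  ←

2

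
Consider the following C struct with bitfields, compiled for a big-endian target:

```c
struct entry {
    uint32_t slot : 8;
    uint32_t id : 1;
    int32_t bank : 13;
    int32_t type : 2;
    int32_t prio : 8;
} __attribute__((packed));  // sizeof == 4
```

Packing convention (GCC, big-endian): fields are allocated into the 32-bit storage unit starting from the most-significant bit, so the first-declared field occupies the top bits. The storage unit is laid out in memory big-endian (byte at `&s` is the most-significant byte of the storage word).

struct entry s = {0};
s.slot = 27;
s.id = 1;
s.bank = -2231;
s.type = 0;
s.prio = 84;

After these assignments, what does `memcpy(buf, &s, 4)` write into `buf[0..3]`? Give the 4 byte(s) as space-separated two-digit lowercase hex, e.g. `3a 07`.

1b dd 24 54

slot (8b) val=27 bits=0x1b at bit 24: 0x1b000000
id (1b) val=1 bits=0x1 at bit 23: 0x1b800000
bank (13b) val=-2231 bits=0x1749 at bit 10: 0x1bdd2400
type (2b) val=0 bits=0x0 at bit 8: 0x1bdd2400
prio (8b) val=84 bits=0x54 at bit 0: 0x1bdd2454
word = 0x1bdd2454 → big-endian bytes:
  [0]=0x1b  [1]=0xdd  [2]=0x24  [3]=0x54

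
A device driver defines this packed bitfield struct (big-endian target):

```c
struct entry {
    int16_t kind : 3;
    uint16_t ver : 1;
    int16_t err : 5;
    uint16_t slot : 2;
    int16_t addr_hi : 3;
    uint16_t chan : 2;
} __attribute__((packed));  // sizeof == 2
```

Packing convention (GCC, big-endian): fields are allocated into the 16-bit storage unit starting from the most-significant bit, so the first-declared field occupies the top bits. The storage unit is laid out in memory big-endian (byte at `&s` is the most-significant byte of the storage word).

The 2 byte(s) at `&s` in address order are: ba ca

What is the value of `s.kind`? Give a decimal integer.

[0]=0xba [1]=0xca (big-endian) → word 0xbaca
kind [13+:3] = (word>>13) & 0x7 = 5  ←
ver [12+:1] = (word>>12) & 0x1 = 1
err [7+:5] = (word>>7) & 0x1f = 21
slot [5+:2] = (word>>5) & 0x3 = 2
addr_hi [2+:3] = (word>>2) & 0x7 = 2
chan [0+:2] = (word>>0) & 0x3 = 2
kind signed 3b, MSB=1: 5 - 8 = -3

-3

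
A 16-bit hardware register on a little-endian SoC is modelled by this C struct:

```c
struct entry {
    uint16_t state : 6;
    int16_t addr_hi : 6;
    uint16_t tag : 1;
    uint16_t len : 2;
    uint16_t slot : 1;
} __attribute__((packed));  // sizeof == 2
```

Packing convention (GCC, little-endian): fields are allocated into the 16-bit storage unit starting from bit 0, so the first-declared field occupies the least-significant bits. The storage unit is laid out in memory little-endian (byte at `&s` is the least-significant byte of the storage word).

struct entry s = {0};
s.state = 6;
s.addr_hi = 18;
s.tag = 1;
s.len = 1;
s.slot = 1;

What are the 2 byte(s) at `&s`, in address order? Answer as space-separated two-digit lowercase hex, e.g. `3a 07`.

86 b4

state (6b) val=6 bits=0x6 at bit 0: 0x0006
addr_hi (6b) val=18 bits=0x12 at bit 6: 0x0486
tag (1b) val=1 bits=0x1 at bit 12: 0x1486
len (2b) val=1 bits=0x1 at bit 13: 0x3486
slot (1b) val=1 bits=0x1 at bit 15: 0xb486
word = 0xb486 → little-endian bytes:
  [0]=0x86  [1]=0xb4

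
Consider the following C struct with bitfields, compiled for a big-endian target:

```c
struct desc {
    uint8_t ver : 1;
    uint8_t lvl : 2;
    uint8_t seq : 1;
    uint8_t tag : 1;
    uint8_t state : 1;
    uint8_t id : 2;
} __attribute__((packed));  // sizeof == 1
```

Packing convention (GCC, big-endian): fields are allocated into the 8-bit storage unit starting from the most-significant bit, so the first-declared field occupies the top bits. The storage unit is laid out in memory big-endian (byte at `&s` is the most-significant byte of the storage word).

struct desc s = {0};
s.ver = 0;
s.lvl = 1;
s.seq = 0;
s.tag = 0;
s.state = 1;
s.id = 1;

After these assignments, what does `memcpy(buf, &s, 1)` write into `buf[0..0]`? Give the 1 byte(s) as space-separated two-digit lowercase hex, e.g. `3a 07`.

25

[7+:1] ver=0 & 0x1 = 0x0; word=0x00
[5+:2] lvl=1 & 0x3 = 0x1; word=0x20
[4+:1] seq=0 & 0x1 = 0x0; word=0x20
[3+:1] tag=0 & 0x1 = 0x0; word=0x20
[2+:1] state=1 & 0x1 = 0x1; word=0x24
[0+:2] id=1 & 0x3 = 0x1; word=0x25
word = 0x25 → big-endian bytes:
  [0]=0x25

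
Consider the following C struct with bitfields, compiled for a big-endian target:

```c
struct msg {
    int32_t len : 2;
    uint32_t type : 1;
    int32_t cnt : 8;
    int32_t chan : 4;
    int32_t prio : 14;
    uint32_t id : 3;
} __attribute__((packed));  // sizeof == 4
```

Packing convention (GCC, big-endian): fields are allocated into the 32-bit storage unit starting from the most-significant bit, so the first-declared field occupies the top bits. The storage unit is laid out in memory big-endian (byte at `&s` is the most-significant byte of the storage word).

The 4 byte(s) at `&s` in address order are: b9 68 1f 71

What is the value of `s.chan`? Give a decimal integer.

[0]=0xb9 [1]=0x68 [2]=0x1f [3]=0x71 (big-endian) → word 0xb9681f71
len [30+:2] = (word>>30) & 0x3 = 2
type [29+:1] = (word>>29) & 0x1 = 1
cnt [21+:8] = (word>>21) & 0xff = 203
chan [17+:4] = (word>>17) & 0xf = 4  ←
prio [3+:14] = (word>>3) & 0x3fff = 1006
id [0+:3] = (word>>0) & 0x7 = 1
chan signed 4b, MSB=0: value = 4

4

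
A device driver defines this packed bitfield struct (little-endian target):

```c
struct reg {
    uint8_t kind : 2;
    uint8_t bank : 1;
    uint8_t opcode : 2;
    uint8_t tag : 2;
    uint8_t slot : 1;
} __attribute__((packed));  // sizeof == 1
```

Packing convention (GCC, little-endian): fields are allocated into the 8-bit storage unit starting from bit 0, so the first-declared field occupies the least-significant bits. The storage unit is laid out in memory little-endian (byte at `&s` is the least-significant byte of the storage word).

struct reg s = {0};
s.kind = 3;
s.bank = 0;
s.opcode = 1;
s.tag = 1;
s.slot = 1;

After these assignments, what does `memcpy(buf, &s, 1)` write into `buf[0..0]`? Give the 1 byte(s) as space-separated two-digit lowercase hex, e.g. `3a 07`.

[0+:2] kind=3 & 0x3 = 0x3; word=0x03
[2+:1] bank=0 & 0x1 = 0x0; word=0x03
[3+:2] opcode=1 & 0x3 = 0x1; word=0x0b
[5+:2] tag=1 & 0x3 = 0x1; word=0x2b
[7+:1] slot=1 & 0x1 = 0x1; word=0xab
word = 0xab → little-endian bytes:
  [0]=0xab

ab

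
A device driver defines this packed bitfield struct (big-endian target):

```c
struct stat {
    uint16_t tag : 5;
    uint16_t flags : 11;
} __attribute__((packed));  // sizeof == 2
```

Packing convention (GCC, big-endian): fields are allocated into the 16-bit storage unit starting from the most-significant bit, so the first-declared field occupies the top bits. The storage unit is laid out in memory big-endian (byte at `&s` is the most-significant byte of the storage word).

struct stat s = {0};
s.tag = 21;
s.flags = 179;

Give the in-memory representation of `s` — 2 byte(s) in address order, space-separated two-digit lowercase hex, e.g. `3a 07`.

a8 b3

[11+:5] tag=21 & 0x1f = 0x15; word=0xa800
[0+:11] flags=179 & 0x7ff = 0xb3; word=0xa8b3
word = 0xa8b3 → big-endian bytes:
  [0]=0xa8  [1]=0xb3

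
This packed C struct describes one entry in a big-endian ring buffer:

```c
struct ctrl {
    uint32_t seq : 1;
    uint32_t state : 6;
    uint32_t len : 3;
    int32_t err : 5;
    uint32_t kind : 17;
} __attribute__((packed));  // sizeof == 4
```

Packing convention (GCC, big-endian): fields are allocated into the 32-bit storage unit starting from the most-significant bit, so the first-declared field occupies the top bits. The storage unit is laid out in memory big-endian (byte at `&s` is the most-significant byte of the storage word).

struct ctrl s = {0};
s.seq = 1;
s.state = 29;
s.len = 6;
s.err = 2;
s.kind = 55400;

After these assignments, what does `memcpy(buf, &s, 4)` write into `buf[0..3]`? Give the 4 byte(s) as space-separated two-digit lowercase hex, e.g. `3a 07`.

bb 84 d8 68

seq:1 = 1 → 0x1 << 31 → word 0x80000000
state:6 = 29 → 0x1d << 25 → word 0xba000000
len:3 = 6 → 0x6 << 22 → word 0xbb800000
err:5 = 2 → 0x2 << 17 → word 0xbb840000
kind:17 = 55400 → 0xd868 << 0 → word 0xbb84d868
word = 0xbb84d868 → big-endian bytes:
  [0]=0xbb  [1]=0x84  [2]=0xd8  [3]=0x68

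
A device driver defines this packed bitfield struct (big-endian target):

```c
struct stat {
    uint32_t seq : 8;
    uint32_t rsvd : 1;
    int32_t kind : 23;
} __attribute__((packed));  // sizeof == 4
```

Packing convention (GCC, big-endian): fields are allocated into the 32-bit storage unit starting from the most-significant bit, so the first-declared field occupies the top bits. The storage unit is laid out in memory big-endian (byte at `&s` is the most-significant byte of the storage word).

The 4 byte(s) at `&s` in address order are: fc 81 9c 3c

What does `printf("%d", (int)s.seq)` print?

[0]=0xfc [1]=0x81 [2]=0x9c [3]=0x3c (big-endian) → word 0xfc819c3c
seq [24+:8] = (word>>24) & 0xff = 252  ←
rsvd [23+:1] = (word>>23) & 0x1 = 1
kind [0+:23] = (word>>0) & 0x7fffff = 105532

252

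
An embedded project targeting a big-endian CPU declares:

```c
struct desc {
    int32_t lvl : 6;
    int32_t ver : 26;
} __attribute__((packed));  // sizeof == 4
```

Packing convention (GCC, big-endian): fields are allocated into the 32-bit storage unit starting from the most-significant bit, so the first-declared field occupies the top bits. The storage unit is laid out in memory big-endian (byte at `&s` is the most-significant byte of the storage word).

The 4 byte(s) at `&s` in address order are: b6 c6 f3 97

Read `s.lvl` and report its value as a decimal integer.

-19

[0]=0xb6 [1]=0xc6 [2]=0xf3 [3]=0x97 (big-endian) → word 0xb6c6f397
lvl [26+:6] = (word>>26) & 0x3f = 45  ←
ver [0+:26] = (word>>0) & 0x3ffffff = 46592919
lvl signed 6b, MSB=1: 45 - 64 = -19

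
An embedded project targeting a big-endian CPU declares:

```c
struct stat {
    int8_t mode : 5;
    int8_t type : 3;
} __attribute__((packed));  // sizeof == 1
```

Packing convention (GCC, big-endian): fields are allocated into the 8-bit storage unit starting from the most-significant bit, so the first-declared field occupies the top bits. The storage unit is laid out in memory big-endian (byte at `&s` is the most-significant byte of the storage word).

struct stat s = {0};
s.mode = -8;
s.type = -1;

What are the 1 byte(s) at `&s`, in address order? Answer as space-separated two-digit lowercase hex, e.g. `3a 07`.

[3+:5] mode=-8 & 0x1f = 0x18; word=0xc0
[0+:3] type=-1 & 0x7 = 0x7; word=0xc7
word = 0xc7 → big-endian bytes:
  [0]=0xc7

c7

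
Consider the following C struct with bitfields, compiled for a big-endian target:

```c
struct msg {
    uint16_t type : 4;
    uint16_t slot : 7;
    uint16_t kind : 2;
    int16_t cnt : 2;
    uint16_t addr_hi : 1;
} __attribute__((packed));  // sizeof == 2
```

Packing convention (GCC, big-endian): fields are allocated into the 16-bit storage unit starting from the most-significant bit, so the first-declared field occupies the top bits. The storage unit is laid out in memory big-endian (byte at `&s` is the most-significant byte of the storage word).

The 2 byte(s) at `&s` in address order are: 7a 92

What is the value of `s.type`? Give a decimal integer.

[0]=0x7a [1]=0x92 (big-endian) → word 0x7a92
type:4 @ bit 12 → (0x7a92>>12)&0xf = 0x7  ←
slot:7 @ bit 5 → (0x7a92>>5)&0x7f = 0x54
kind:2 @ bit 3 → (0x7a92>>3)&0x3 = 0x2
cnt:2 @ bit 1 → (0x7a92>>1)&0x3 = 0x1
addr_hi:1 @ bit 0 → (0x7a92>>0)&0x1 = 0x0

7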